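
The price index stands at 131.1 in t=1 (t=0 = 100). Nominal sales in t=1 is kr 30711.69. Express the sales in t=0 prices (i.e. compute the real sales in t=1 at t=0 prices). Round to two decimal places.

Real = Nominal ÷ (Index/100) = 30711.69 ÷ (131.1/100)
     = 30711.69 ÷ 1.311 = 23426.1556

23426.16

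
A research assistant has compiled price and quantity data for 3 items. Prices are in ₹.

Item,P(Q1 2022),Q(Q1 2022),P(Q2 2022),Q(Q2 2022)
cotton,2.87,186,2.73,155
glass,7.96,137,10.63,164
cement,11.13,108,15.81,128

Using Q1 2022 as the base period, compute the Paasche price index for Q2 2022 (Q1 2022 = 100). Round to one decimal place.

132.0

Paasche price index uses current-period quantities as weights.
ΣP(Q2 2022)·Q(Q2 2022) = 2.73×155 + 10.63×164 + 15.81×128 = 423.15 + 1743.32 + 2023.68 = 4190.15
ΣP(Q1 2022)·Q(Q2 2022) = 2.87×155 + 7.96×164 + 11.13×128 = 444.85 + 1305.44 + 1424.64 = 3174.93
Index = 4190.15 / 3174.93 × 100 = 131.9761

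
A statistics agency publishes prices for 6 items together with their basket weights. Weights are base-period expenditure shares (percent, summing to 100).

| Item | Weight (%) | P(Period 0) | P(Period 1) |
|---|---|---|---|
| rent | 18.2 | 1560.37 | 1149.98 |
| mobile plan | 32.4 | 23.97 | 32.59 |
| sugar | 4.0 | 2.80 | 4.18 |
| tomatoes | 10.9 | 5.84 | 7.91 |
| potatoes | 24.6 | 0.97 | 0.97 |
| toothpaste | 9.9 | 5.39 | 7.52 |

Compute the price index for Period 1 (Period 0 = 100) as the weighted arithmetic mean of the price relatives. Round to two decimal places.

116.61

rent: 18.2 × (1149.98/1560.37) = 18.2 × 0.736992 = 13.4133
mobile plan: 32.4 × (32.59/23.97) = 32.4 × 1.359616 = 44.0516
sugar: 4.0 × (4.18/2.80) = 4.0 × 1.492857 = 5.9714
tomatoes: 10.9 × (7.91/5.84) = 10.9 × 1.354452 = 14.7635
potatoes: 24.6 × (0.97/0.97) = 24.6 × 1.000000 = 24.6000
toothpaste: 9.9 × (7.52/5.39) = 9.9 × 1.395176 = 13.8122
Index = Σ wᵢ·(p₁ᵢ/p₀ᵢ) = 13.4133 + 44.0516 + 5.9714 + 14.7635 + 24.6000 + 13.8122 = 116.6120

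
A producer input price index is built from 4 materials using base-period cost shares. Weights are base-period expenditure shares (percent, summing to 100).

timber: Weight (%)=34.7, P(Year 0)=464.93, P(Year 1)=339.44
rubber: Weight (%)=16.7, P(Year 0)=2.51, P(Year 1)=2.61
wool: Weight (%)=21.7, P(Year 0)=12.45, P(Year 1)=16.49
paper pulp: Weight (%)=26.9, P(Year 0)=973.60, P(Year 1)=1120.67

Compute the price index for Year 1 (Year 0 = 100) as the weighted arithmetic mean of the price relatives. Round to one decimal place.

102.4

timber: 34.7 × (339.44/464.93) = 34.7 × 0.730088 = 25.3341
rubber: 16.7 × (2.61/2.51) = 16.7 × 1.039841 = 17.3653
wool: 21.7 × (16.49/12.45) = 21.7 × 1.324498 = 28.7416
paper pulp: 26.9 × (1120.67/973.60) = 26.9 × 1.151058 = 30.9635
Index = Σ wᵢ·(p₁ᵢ/p₀ᵢ) = 25.3341 + 17.3653 + 28.7416 + 30.9635 = 102.4045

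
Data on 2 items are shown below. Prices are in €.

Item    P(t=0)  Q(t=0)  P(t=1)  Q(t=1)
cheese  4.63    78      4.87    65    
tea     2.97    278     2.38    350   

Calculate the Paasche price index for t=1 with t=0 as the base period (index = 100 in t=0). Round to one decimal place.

Paasche price index uses current-period quantities as weights.
ΣP(t=1)·Q(t=1) = 4.87×65 + 2.38×350 = 316.55 + 833 = 1149.55
ΣP(t=0)·Q(t=1) = 4.63×65 + 2.97×350 = 300.95 + 1039.5 = 1340.45
Index = 1149.55 / 1340.45 × 100 = 85.7585

85.8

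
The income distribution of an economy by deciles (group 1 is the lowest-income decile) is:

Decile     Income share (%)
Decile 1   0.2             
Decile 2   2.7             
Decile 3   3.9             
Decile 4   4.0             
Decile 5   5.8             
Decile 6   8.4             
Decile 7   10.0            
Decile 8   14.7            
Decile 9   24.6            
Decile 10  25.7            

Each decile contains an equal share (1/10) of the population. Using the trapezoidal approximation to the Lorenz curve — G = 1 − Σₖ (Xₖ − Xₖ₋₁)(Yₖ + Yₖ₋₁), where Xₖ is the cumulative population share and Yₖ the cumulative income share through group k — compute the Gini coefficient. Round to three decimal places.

Cumulative income shares Yₖ: 0.0020, 0.0290, 0.0680, 0.1080, 0.1660, 0.2500, 0.3500, 0.4970, 0.7430, 1.0000
Σ (Xₖ−Xₖ₋₁)(Yₖ+Yₖ₋₁) = (1/10)(0.0020+0.0000) + (1/10)(0.0290+0.0020) + (1/10)(0.0680+0.0290) + (1/10)(0.1080+0.0680) + (1/10)(0.1660+0.1080) + (1/10)(0.2500+0.1660) + (1/10)(0.3500+0.2500) + (1/10)(0.4970+0.3500) + (1/10)(0.7430+0.4970) + (1/10)(1.0000+0.7430)
  = 0.0002 + 0.0031 + 0.0097 + 0.0176 + 0.0274 + 0.0416 + 0.0600 + 0.0847 + 0.1240 + 0.1743 = 0.5426
G = 1 − 0.5426 = 0.4574

0.457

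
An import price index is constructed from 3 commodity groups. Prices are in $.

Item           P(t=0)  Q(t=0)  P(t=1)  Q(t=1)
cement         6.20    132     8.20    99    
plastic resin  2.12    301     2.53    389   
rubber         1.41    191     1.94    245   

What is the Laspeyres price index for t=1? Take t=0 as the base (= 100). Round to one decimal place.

128.3

Laspeyres price index uses base-period quantities as weights.
ΣP(t=1)·Q(t=0) = 8.20×132 + 2.53×301 + 1.94×191 = 1082.4 + 761.53 + 370.54 = 2214.47
ΣP(t=0)·Q(t=0) = 6.20×132 + 2.12×301 + 1.41×191 = 818.4 + 638.12 + 269.31 = 1725.83
Index = 2214.47 / 1725.83 × 100 = 128.3133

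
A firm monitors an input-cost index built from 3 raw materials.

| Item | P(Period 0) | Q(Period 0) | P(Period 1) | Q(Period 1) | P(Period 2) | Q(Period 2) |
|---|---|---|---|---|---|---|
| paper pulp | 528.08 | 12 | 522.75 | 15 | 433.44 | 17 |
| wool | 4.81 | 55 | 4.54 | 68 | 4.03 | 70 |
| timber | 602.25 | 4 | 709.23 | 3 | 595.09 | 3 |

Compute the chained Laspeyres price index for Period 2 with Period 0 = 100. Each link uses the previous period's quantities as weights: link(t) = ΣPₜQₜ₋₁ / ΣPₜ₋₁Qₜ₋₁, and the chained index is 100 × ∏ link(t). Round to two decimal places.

86.52

Link Period 0→Period 1:
ΣP(Period 1)Q(Period 0) = 522.75×12 + 4.54×55 + 709.23×4 = 6273 + 249.7 + 2836.92 = 9359.62
ΣP(Period 0)Q(Period 0) = 528.08×12 + 4.81×55 + 602.25×4 = 6336.96 + 264.55 + 2409 = 9010.51
link = 9359.62/9010.51 = 1.038745
Link Period 1→Period 2:
ΣP(Period 2)Q(Period 1) = 433.44×15 + 4.03×68 + 595.09×3 = 6501.6 + 274.04 + 1785.27 = 8560.91
ΣP(Period 1)Q(Period 1) = 522.75×15 + 4.54×68 + 709.23×3 = 7841.25 + 308.72 + 2127.69 = 10277.66
link = 8560.91/10277.66 = 0.832963
Chained index = 100 × 1.038745 × 0.832963 = 86.5236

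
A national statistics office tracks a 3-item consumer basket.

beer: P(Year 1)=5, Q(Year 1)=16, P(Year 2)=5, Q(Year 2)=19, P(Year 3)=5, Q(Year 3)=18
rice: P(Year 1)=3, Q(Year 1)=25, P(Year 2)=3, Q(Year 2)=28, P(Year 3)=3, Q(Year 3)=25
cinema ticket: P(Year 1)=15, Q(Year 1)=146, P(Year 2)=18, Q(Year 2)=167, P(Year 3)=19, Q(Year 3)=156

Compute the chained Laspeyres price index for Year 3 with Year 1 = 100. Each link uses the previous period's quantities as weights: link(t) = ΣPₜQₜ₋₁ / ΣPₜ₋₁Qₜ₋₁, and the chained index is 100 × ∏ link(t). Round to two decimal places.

124.90

Link Year 1→Year 2:
ΣP(Year 2)Q(Year 1) = 5×16 + 3×25 + 18×146 = 80 + 75 + 2628 = 2783
ΣP(Year 1)Q(Year 1) = 5×16 + 3×25 + 15×146 = 80 + 75 + 2190 = 2345
link = 2783/2345 = 1.186780
Link Year 2→Year 3:
ΣP(Year 3)Q(Year 2) = 5×19 + 3×28 + 19×167 = 95 + 84 + 3173 = 3352
ΣP(Year 2)Q(Year 2) = 5×19 + 3×28 + 18×167 = 95 + 84 + 3006 = 3185
link = 3352/3185 = 1.052433
Chained index = 100 × 1.186780 × 1.052433 = 124.9007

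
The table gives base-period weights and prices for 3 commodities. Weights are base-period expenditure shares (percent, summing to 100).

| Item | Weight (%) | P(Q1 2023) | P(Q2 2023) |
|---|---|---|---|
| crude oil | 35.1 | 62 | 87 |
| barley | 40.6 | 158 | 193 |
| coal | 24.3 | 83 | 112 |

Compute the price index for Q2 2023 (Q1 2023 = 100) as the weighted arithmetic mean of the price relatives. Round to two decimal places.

131.64

crude oil: 35.1 × (87/62) = 35.1 × 1.403226 = 49.2532
barley: 40.6 × (193/158) = 40.6 × 1.221519 = 49.5937
coal: 24.3 × (112/83) = 24.3 × 1.349398 = 32.7904
Index = Σ wᵢ·(p₁ᵢ/p₀ᵢ) = 49.2532 + 49.5937 + 32.7904 = 131.6373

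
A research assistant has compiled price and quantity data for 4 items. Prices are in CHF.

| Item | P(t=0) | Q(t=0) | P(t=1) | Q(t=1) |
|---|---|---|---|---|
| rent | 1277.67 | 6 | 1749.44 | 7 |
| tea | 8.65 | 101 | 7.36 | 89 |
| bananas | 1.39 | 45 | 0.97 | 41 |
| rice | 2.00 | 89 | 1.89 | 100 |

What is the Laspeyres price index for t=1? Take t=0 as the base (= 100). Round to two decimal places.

130.43

Laspeyres price index uses base-period quantities as weights.
ΣP(t=1)·Q(t=0) = 1749.44×6 + 7.36×101 + 0.97×45 + 1.89×89 = 10496.64 + 743.36 + 43.65 + 168.21 = 11451.86
ΣP(t=0)·Q(t=0) = 1277.67×6 + 8.65×101 + 1.39×45 + 2.00×89 = 7666.02 + 873.65 + 62.55 + 178 = 8780.22
Index = 11451.86 / 8780.22 × 100 = 130.4279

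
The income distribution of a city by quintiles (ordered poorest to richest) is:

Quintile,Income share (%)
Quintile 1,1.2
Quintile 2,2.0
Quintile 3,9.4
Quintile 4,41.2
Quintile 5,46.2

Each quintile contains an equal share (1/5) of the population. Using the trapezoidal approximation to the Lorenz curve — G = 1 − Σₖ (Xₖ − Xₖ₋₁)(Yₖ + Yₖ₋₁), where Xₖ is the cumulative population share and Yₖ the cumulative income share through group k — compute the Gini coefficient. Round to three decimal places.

Cumulative income shares Yₖ: 0.0120, 0.0320, 0.1260, 0.5380, 1.0000
Σ (Xₖ−Xₖ₋₁)(Yₖ+Yₖ₋₁) = (1/5)(0.0120+0.0000) + (1/5)(0.0320+0.0120) + (1/5)(0.1260+0.0320) + (1/5)(0.5380+0.1260) + (1/5)(1.0000+0.5380)
  = 0.0024 + 0.0088 + 0.0316 + 0.1328 + 0.3076 = 0.4832
G = 1 − 0.4832 = 0.5168

0.517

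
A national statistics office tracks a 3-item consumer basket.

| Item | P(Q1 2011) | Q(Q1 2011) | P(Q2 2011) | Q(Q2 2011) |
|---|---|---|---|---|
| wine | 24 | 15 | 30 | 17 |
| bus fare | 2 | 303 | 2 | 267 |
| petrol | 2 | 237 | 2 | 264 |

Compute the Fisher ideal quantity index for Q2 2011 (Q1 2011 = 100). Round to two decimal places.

102.41

Laspeyres component (base-period weights):
ΣP(Q1 2011)Q(Q2 2011) = 24×17 + 2×267 + 2×264 = 408 + 534 + 528 = 1470
ΣP(Q1 2011)Q(Q1 2011) = 24×15 + 2×303 + 2×237 = 360 + 606 + 474 = 1440
L = 1470 / 1440 × 100 = 102.0833
Paasche component (current-period weights):
ΣP(Q2 2011)Q(Q2 2011) = 30×17 + 2×267 + 2×264 = 510 + 534 + 528 = 1572
ΣP(Q2 2011)Q(Q1 2011) = 30×15 + 2×303 + 2×237 = 450 + 606 + 474 = 1530
P = 1572 / 1530 × 100 = 102.7451
Fisher = √(L × P) = √(102.0833 × 102.7451) = 102.4137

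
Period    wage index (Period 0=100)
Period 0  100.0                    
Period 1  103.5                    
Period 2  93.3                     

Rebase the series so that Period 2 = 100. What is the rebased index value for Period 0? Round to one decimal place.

107.2

Rebased(Period 0) = 100.0 / 93.3 × 100 = 107.1811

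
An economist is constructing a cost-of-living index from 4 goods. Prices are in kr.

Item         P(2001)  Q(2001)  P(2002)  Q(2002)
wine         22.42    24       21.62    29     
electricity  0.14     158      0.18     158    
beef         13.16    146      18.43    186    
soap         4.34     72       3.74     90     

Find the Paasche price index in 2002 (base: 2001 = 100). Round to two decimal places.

125.90

Paasche price index uses current-period quantities as weights.
ΣP(2002)·Q(2002) = 21.62×29 + 0.18×158 + 18.43×186 + 3.74×90 = 626.98 + 28.44 + 3427.98 + 336.6 = 4420
ΣP(2001)·Q(2002) = 22.42×29 + 0.14×158 + 13.16×186 + 4.34×90 = 650.18 + 22.12 + 2447.76 + 390.6 = 3510.66
Index = 4420 / 3510.66 × 100 = 125.9023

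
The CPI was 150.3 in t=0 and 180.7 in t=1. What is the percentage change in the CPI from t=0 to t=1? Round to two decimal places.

20.23%

Change = (180.7 − 150.3) / 150.3 × 100
       = 30.4 / 150.3 × 100 = 20.2262%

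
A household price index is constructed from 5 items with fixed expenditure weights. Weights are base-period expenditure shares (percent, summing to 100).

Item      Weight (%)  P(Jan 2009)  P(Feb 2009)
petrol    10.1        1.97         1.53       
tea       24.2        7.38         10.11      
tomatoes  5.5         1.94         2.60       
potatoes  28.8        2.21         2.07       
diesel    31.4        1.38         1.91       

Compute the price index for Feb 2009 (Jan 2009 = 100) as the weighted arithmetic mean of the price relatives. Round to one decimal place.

118.8

petrol: 10.1 × (1.53/1.97) = 10.1 × 0.776650 = 7.8442
tea: 24.2 × (10.11/7.38) = 24.2 × 1.369919 = 33.1520
tomatoes: 5.5 × (2.60/1.94) = 5.5 × 1.340206 = 7.3711
potatoes: 28.8 × (2.07/2.21) = 28.8 × 0.936652 = 26.9756
diesel: 31.4 × (1.91/1.38) = 31.4 × 1.384058 = 43.4594
Index = Σ wᵢ·(p₁ᵢ/p₀ᵢ) = 7.8442 + 33.1520 + 7.3711 + 26.9756 + 43.4594 = 118.8023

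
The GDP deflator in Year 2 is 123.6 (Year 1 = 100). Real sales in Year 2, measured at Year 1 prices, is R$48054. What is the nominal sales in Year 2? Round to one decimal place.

Nominal = Real × (Index/100) = 48054 × (123.6/100)
        = 48054 × 1.236 = 59394.7440

59394.7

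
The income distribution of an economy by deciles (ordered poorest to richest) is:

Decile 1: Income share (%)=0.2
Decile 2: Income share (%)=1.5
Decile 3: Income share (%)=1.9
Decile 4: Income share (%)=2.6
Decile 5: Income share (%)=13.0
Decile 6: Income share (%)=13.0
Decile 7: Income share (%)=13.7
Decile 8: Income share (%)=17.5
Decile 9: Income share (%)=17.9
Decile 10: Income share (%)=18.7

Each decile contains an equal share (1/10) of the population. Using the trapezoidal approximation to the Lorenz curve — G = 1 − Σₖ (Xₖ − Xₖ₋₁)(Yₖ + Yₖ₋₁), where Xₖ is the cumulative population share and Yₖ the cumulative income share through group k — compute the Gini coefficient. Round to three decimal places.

Cumulative income shares Yₖ: 0.0020, 0.0170, 0.0360, 0.0620, 0.1920, 0.3220, 0.4590, 0.6340, 0.8130, 1.0000
Σ (Xₖ−Xₖ₋₁)(Yₖ+Yₖ₋₁) = (1/10)(0.0020+0.0000) + (1/10)(0.0170+0.0020) + (1/10)(0.0360+0.0170) + (1/10)(0.0620+0.0360) + (1/10)(0.1920+0.0620) + (1/10)(0.3220+0.1920) + (1/10)(0.4590+0.3220) + (1/10)(0.6340+0.4590) + (1/10)(0.8130+0.6340) + (1/10)(1.0000+0.8130)
  = 0.0002 + 0.0019 + 0.0053 + 0.0098 + 0.0254 + 0.0514 + 0.0781 + 0.1093 + 0.1447 + 0.1813 = 0.6074
G = 1 − 0.6074 = 0.3926

0.393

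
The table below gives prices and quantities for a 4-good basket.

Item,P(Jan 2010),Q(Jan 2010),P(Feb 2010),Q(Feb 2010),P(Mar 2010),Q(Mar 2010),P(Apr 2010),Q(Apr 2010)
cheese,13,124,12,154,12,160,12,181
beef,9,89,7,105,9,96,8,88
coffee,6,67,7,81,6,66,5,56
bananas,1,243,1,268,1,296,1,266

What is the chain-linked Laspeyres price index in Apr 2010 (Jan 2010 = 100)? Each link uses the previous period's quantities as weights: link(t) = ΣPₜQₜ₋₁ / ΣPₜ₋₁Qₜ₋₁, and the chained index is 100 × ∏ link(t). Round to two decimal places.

Link Jan 2010→Feb 2010:
ΣP(Feb 2010)Q(Jan 2010) = 12×124 + 7×89 + 7×67 + 1×243 = 1488 + 623 + 469 + 243 = 2823
ΣP(Jan 2010)Q(Jan 2010) = 13×124 + 9×89 + 6×67 + 1×243 = 1612 + 801 + 402 + 243 = 3058
link = 2823/3058 = 0.923152
Link Feb 2010→Mar 2010:
ΣP(Mar 2010)Q(Feb 2010) = 12×154 + 9×105 + 6×81 + 1×268 = 1848 + 945 + 486 + 268 = 3547
ΣP(Feb 2010)Q(Feb 2010) = 12×154 + 7×105 + 7×81 + 1×268 = 1848 + 735 + 567 + 268 = 3418
link = 3547/3418 = 1.037741
Link Mar 2010→Apr 2010:
ΣP(Apr 2010)Q(Mar 2010) = 12×160 + 8×96 + 5×66 + 1×296 = 1920 + 768 + 330 + 296 = 3314
ΣP(Mar 2010)Q(Mar 2010) = 12×160 + 9×96 + 6×66 + 1×296 = 1920 + 864 + 396 + 296 = 3476
link = 3314/3476 = 0.953395
Chained index = 100 × 0.923152 × 1.037741 × 0.953395 = 91.3346

91.33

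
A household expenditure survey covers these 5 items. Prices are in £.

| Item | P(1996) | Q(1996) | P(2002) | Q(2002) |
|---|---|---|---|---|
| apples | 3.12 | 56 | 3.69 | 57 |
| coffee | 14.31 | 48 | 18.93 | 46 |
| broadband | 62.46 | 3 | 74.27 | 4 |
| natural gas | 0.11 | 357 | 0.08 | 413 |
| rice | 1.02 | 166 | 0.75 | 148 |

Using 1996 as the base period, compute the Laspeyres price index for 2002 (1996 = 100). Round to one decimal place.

Laspeyres price index uses base-period quantities as weights.
ΣP(2002)·Q(1996) = 3.69×56 + 18.93×48 + 74.27×3 + 0.08×357 + 0.75×166 = 206.64 + 908.64 + 222.81 + 28.56 + 124.5 = 1491.15
ΣP(1996)·Q(1996) = 3.12×56 + 14.31×48 + 62.46×3 + 0.11×357 + 1.02×166 = 174.72 + 686.88 + 187.38 + 39.27 + 169.32 = 1257.57
Index = 1491.15 / 1257.57 × 100 = 118.5739

118.6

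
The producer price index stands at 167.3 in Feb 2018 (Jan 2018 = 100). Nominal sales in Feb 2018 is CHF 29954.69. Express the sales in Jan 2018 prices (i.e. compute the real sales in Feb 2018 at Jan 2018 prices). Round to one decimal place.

17904.8

Real = Nominal ÷ (Index/100) = 29954.69 ÷ (167.3/100)
     = 29954.69 ÷ 1.673 = 17904.7759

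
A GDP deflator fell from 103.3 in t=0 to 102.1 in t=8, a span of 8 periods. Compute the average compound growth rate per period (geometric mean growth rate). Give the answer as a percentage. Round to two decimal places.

Growth factor = (102.1/103.3)^(1/8) = (0.988383)^(1/8) = 0.998540
Growth rate = 0.998540 − 1 = -0.001460 = -0.1460%

-0.15%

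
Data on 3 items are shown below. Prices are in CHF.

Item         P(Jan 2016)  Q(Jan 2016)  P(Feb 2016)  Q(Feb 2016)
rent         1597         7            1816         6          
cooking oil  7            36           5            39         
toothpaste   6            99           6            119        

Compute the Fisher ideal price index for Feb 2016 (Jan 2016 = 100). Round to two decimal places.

Laspeyres component (base-period weights):
ΣP(Feb 2016)Q(Jan 2016) = 1816×7 + 5×36 + 6×99 = 12712 + 180 + 594 = 13486
ΣP(Jan 2016)Q(Jan 2016) = 1597×7 + 7×36 + 6×99 = 11179 + 252 + 594 = 12025
L = 13486 / 12025 × 100 = 112.1497
Paasche component (current-period weights):
ΣP(Feb 2016)Q(Feb 2016) = 1816×6 + 5×39 + 6×119 = 10896 + 195 + 714 = 11805
ΣP(Jan 2016)Q(Feb 2016) = 1597×6 + 7×39 + 6×119 = 9582 + 273 + 714 = 10569
P = 11805 / 10569 × 100 = 111.6946
Fisher = √(L × P) = √(112.1497 × 111.6946) = 111.9219

111.92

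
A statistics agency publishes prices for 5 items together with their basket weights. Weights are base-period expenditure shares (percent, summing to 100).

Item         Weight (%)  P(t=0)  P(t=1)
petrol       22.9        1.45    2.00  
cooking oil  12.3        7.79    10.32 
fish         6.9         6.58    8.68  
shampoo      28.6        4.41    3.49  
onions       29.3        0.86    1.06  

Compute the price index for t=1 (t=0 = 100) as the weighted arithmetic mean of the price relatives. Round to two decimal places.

115.73

petrol: 22.9 × (2.00/1.45) = 22.9 × 1.379310 = 31.5862
cooking oil: 12.3 × (10.32/7.79) = 12.3 × 1.324775 = 16.2947
fish: 6.9 × (8.68/6.58) = 6.9 × 1.319149 = 9.1021
shampoo: 28.6 × (3.49/4.41) = 28.6 × 0.791383 = 22.6336
onions: 29.3 × (1.06/0.86) = 29.3 × 1.232558 = 36.1140
Index = Σ wᵢ·(p₁ᵢ/p₀ᵢ) = 31.5862 + 16.2947 + 9.1021 + 22.6336 + 36.1140 = 115.7306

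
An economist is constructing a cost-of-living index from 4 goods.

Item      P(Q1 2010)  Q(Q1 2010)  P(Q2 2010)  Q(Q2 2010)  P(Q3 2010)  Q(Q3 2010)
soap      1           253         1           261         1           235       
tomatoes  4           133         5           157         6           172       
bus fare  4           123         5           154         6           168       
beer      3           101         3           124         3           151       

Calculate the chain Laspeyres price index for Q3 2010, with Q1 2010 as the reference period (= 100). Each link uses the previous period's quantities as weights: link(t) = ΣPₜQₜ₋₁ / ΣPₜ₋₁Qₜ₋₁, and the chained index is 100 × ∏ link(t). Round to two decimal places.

Link Q1 2010→Q2 2010:
ΣP(Q2 2010)Q(Q1 2010) = 1×253 + 5×133 + 5×123 + 3×101 = 253 + 665 + 615 + 303 = 1836
ΣP(Q1 2010)Q(Q1 2010) = 1×253 + 4×133 + 4×123 + 3×101 = 253 + 532 + 492 + 303 = 1580
link = 1836/1580 = 1.162025
Link Q2 2010→Q3 2010:
ΣP(Q3 2010)Q(Q2 2010) = 1×261 + 6×157 + 6×154 + 3×124 = 261 + 942 + 924 + 372 = 2499
ΣP(Q2 2010)Q(Q2 2010) = 1×261 + 5×157 + 5×154 + 3×124 = 261 + 785 + 770 + 372 = 2188
link = 2499/2188 = 1.142139
Chained index = 100 × 1.162025 × 1.142139 = 132.7194

132.72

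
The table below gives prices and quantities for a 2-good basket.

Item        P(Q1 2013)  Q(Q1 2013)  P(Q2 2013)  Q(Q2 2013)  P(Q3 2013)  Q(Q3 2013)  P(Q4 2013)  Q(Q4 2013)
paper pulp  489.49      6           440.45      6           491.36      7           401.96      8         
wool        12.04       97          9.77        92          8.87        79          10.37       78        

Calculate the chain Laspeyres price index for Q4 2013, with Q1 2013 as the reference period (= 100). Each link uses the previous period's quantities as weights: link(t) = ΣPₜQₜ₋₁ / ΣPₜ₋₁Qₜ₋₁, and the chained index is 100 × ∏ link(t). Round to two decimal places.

81.58

Link Q1 2013→Q2 2013:
ΣP(Q2 2013)Q(Q1 2013) = 440.45×6 + 9.77×97 = 2642.7 + 947.69 = 3590.39
ΣP(Q1 2013)Q(Q1 2013) = 489.49×6 + 12.04×97 = 2936.94 + 1167.88 = 4104.82
link = 3590.39/4104.82 = 0.874677
Link Q2 2013→Q3 2013:
ΣP(Q3 2013)Q(Q2 2013) = 491.36×6 + 8.87×92 = 2948.16 + 816.04 = 3764.2
ΣP(Q2 2013)Q(Q2 2013) = 440.45×6 + 9.77×92 = 2642.7 + 898.84 = 3541.54
link = 3764.2/3541.54 = 1.062871
Link Q3 2013→Q4 2013:
ΣP(Q4 2013)Q(Q3 2013) = 401.96×7 + 10.37×79 = 2813.72 + 819.23 = 3632.95
ΣP(Q3 2013)Q(Q3 2013) = 491.36×7 + 8.87×79 = 3439.52 + 700.73 = 4140.25
link = 3632.95/4140.25 = 0.877471
Chained index = 100 × 0.874677 × 1.062871 × 0.877471 = 81.5757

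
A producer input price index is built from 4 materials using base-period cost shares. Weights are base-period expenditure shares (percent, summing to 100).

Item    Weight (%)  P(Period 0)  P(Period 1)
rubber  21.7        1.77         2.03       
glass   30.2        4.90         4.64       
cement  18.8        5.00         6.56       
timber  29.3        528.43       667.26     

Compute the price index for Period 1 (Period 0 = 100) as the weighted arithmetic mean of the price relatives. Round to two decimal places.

115.15

rubber: 21.7 × (2.03/1.77) = 21.7 × 1.146893 = 24.8876
glass: 30.2 × (4.64/4.90) = 30.2 × 0.946939 = 28.5976
cement: 18.8 × (6.56/5.00) = 18.8 × 1.312000 = 24.6656
timber: 29.3 × (667.26/528.43) = 29.3 × 1.262722 = 36.9977
Index = Σ wᵢ·(p₁ᵢ/p₀ᵢ) = 24.8876 + 28.5976 + 24.6656 + 36.9977 = 115.1485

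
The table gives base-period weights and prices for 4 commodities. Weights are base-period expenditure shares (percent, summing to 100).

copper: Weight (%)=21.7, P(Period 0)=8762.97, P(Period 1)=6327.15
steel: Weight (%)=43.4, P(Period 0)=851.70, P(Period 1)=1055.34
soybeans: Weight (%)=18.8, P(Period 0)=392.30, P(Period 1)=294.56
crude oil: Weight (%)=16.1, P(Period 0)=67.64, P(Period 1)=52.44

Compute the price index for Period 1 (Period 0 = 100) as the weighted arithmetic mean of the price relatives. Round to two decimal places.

copper: 21.7 × (6327.15/8762.97) = 21.7 × 0.722033 = 15.6681
steel: 43.4 × (1055.34/851.70) = 43.4 × 1.239098 = 53.7769
soybeans: 18.8 × (294.56/392.30) = 18.8 × 0.750854 = 14.1161
crude oil: 16.1 × (52.44/67.64) = 16.1 × 0.775281 = 12.4820
Index = Σ wᵢ·(p₁ᵢ/p₀ᵢ) = 15.6681 + 53.7769 + 14.1161 + 12.4820 = 96.0430

96.04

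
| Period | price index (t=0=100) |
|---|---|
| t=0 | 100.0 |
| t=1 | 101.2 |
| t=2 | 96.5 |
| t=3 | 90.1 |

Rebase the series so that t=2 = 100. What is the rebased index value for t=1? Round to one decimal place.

Rebased(t=1) = 101.2 / 96.5 × 100 = 104.8705

104.9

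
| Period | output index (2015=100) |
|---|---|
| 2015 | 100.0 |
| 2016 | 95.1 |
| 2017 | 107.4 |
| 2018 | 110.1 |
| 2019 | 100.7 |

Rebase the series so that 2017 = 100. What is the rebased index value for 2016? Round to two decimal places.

88.55

Rebased(2016) = 95.1 / 107.4 × 100 = 88.5475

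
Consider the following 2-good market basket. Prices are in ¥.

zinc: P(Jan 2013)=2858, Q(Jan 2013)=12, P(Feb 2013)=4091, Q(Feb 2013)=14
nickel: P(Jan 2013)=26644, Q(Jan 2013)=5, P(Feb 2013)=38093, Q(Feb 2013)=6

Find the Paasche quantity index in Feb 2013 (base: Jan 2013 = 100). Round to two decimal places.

Paasche quantity index uses current-period prices as weights.
ΣP(Feb 2013)·Q(Feb 2013) = 4091×14 + 38093×6 = 57274 + 228558 = 285832
ΣP(Feb 2013)·Q(Jan 2013) = 4091×12 + 38093×5 = 49092 + 190465 = 239557
Index = 285832 / 239557 × 100 = 119.3169

119.32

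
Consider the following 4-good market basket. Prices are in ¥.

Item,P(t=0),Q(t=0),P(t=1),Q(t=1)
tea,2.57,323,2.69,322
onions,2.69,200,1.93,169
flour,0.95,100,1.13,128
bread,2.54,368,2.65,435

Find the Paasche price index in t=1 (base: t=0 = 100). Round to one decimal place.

99.2

Paasche price index uses current-period quantities as weights.
ΣP(t=1)·Q(t=1) = 2.69×322 + 1.93×169 + 1.13×128 + 2.65×435 = 866.18 + 326.17 + 144.64 + 1152.75 = 2489.74
ΣP(t=0)·Q(t=1) = 2.57×322 + 2.69×169 + 0.95×128 + 2.54×435 = 827.54 + 454.61 + 121.6 + 1104.9 = 2508.65
Index = 2489.74 / 2508.65 × 100 = 99.2462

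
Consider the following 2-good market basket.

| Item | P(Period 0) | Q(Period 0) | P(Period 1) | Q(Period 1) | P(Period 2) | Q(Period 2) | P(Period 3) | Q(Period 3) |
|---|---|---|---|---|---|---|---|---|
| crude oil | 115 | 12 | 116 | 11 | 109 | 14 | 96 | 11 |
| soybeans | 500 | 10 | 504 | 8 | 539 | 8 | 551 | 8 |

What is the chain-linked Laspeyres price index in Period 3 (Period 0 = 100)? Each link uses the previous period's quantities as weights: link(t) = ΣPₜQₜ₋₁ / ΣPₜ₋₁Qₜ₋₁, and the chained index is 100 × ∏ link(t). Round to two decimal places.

Link Period 0→Period 1:
ΣP(Period 1)Q(Period 0) = 116×12 + 504×10 = 1392 + 5040 = 6432
ΣP(Period 0)Q(Period 0) = 115×12 + 500×10 = 1380 + 5000 = 6380
link = 6432/6380 = 1.008150
Link Period 1→Period 2:
ΣP(Period 2)Q(Period 1) = 109×11 + 539×8 = 1199 + 4312 = 5511
ΣP(Period 1)Q(Period 1) = 116×11 + 504×8 = 1276 + 4032 = 5308
link = 5511/5308 = 1.038244
Link Period 2→Period 3:
ΣP(Period 3)Q(Period 2) = 96×14 + 551×8 = 1344 + 4408 = 5752
ΣP(Period 2)Q(Period 2) = 109×14 + 539×8 = 1526 + 4312 = 5838
link = 5752/5838 = 0.985269
Chained index = 100 × 1.008150 × 1.038244 × 0.985269 = 103.1287

103.13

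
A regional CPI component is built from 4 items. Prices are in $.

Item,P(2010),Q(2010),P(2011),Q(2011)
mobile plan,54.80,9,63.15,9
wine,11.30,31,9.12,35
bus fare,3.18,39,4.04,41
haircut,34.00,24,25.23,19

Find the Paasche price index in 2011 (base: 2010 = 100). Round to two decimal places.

92.04

Paasche price index uses current-period quantities as weights.
ΣP(2011)·Q(2011) = 63.15×9 + 9.12×35 + 4.04×41 + 25.23×19 = 568.35 + 319.2 + 165.64 + 479.37 = 1532.56
ΣP(2010)·Q(2011) = 54.80×9 + 11.30×35 + 3.18×41 + 34.00×19 = 493.2 + 395.5 + 130.38 + 646 = 1665.08
Index = 1532.56 / 1665.08 × 100 = 92.0412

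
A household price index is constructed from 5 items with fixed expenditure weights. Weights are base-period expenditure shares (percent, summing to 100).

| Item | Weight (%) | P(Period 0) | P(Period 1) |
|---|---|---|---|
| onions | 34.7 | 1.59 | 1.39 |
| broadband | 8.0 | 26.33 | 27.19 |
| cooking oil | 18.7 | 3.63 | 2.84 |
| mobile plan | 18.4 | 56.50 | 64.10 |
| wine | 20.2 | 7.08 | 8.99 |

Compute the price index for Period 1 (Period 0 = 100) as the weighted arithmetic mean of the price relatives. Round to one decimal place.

99.8

onions: 34.7 × (1.39/1.59) = 34.7 × 0.874214 = 30.3352
broadband: 8.0 × (27.19/26.33) = 8.0 × 1.032662 = 8.2613
cooking oil: 18.7 × (2.84/3.63) = 18.7 × 0.782369 = 14.6303
mobile plan: 18.4 × (64.10/56.50) = 18.4 × 1.134513 = 20.8750
wine: 20.2 × (8.99/7.08) = 20.2 × 1.269774 = 25.6494
Index = Σ wᵢ·(p₁ᵢ/p₀ᵢ) = 30.3352 + 8.2613 + 14.6303 + 20.8750 + 25.6494 = 99.7513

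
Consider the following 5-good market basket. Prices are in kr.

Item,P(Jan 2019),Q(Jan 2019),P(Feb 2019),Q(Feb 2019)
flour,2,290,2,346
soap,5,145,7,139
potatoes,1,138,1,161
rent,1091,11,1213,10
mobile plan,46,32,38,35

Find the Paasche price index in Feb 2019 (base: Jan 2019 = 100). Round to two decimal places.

Paasche price index uses current-period quantities as weights.
ΣP(Feb 2019)·Q(Feb 2019) = 2×346 + 7×139 + 1×161 + 1213×10 + 38×35 = 692 + 973 + 161 + 12130 + 1330 = 15286
ΣP(Jan 2019)·Q(Feb 2019) = 2×346 + 5×139 + 1×161 + 1091×10 + 46×35 = 692 + 695 + 161 + 10910 + 1610 = 14068
Index = 15286 / 14068 × 100 = 108.6579

108.66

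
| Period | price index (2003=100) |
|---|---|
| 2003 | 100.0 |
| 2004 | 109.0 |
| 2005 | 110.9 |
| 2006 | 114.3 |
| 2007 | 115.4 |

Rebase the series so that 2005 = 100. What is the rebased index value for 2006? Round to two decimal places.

103.07

Rebased(2006) = 114.3 / 110.9 × 100 = 103.0658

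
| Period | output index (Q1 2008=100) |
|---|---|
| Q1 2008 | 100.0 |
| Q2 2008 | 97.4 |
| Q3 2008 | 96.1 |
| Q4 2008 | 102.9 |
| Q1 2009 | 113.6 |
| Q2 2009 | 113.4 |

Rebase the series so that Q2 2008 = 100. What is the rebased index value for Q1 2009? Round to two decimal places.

116.63

Rebased(Q1 2009) = 113.6 / 97.4 × 100 = 116.6324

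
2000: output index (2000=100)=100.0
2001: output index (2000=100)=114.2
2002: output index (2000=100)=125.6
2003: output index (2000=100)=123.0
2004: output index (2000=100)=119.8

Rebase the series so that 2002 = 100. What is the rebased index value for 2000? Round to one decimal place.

Rebased(2000) = 100.0 / 125.6 × 100 = 79.6178

79.6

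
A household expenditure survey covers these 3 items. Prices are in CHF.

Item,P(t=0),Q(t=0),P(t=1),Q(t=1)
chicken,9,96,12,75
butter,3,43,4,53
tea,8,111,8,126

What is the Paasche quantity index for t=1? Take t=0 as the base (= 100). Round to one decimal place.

Paasche quantity index uses current-period prices as weights.
ΣP(t=1)·Q(t=1) = 12×75 + 4×53 + 8×126 = 900 + 212 + 1008 = 2120
ΣP(t=1)·Q(t=0) = 12×96 + 4×43 + 8×111 = 1152 + 172 + 888 = 2212
Index = 2120 / 2212 × 100 = 95.8409

95.8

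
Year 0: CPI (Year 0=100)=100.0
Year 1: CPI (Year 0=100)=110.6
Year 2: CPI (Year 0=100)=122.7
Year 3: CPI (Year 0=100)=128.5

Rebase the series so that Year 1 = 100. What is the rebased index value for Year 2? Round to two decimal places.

110.94

Rebased(Year 2) = 122.7 / 110.6 × 100 = 110.9403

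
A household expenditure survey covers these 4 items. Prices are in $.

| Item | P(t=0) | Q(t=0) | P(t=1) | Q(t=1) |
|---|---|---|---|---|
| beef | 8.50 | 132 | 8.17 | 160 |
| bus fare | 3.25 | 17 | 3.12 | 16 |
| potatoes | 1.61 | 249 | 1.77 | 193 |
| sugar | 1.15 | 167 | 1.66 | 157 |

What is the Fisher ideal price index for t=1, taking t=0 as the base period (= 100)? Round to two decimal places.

Laspeyres component (base-period weights):
ΣP(t=1)Q(t=0) = 8.17×132 + 3.12×17 + 1.77×249 + 1.66×167 = 1078.44 + 53.04 + 440.73 + 277.22 = 1849.43
ΣP(t=0)Q(t=0) = 8.50×132 + 3.25×17 + 1.61×249 + 1.15×167 = 1122 + 55.25 + 400.89 + 192.05 = 1770.19
L = 1849.43 / 1770.19 × 100 = 104.4764
Paasche component (current-period weights):
ΣP(t=1)Q(t=1) = 8.17×160 + 3.12×16 + 1.77×193 + 1.66×157 = 1307.2 + 49.92 + 341.61 + 260.62 = 1959.35
ΣP(t=0)Q(t=1) = 8.50×160 + 3.25×16 + 1.61×193 + 1.15×157 = 1360 + 52 + 310.73 + 180.55 = 1903.28
P = 1959.35 / 1903.28 × 100 = 102.9460
Fisher = √(L × P) = √(104.4764 × 102.9460) = 103.7083

103.71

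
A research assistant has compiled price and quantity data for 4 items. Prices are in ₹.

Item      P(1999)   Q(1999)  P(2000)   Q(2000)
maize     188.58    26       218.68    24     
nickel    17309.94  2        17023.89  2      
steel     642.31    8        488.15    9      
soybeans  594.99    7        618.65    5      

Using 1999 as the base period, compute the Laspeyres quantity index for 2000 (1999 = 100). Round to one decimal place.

98.1

Laspeyres quantity index uses base-period prices as weights.
ΣP(1999)·Q(2000) = 188.58×24 + 17309.94×2 + 642.31×9 + 594.99×5 = 4525.92 + 34619.88 + 5780.79 + 2974.95 = 47901.54
ΣP(1999)·Q(1999) = 188.58×26 + 17309.94×2 + 642.31×8 + 594.99×7 = 4903.08 + 34619.88 + 5138.48 + 4164.93 = 48826.37
Index = 47901.54 / 48826.37 × 100 = 98.1059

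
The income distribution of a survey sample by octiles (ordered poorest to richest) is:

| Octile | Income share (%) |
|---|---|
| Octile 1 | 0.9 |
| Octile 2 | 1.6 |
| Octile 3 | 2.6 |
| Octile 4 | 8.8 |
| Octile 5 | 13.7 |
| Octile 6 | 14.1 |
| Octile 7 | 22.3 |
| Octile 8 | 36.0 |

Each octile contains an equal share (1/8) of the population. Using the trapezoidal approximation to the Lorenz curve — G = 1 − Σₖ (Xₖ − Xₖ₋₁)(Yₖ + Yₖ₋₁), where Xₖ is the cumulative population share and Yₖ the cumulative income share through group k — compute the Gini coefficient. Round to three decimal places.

Cumulative income shares Yₖ: 0.0090, 0.0250, 0.0510, 0.1390, 0.2760, 0.4170, 0.6400, 1.0000
Σ (Xₖ−Xₖ₋₁)(Yₖ+Yₖ₋₁) = (1/8)(0.0090+0.0000) + (1/8)(0.0250+0.0090) + (1/8)(0.0510+0.0250) + (1/8)(0.1390+0.0510) + (1/8)(0.2760+0.1390) + (1/8)(0.4170+0.2760) + (1/8)(0.6400+0.4170) + (1/8)(1.0000+0.6400)
  = 0.0011 + 0.0043 + 0.0095 + 0.0238 + 0.0519 + 0.0866 + 0.1321 + 0.2050 = 0.5142
G = 1 − 0.5142 = 0.4858

0.486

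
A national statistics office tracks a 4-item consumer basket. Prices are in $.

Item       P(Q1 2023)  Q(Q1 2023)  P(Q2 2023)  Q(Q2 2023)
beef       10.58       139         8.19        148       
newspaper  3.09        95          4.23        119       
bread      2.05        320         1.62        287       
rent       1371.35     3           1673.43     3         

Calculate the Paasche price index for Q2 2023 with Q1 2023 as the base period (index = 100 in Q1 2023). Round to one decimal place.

108.5

Paasche price index uses current-period quantities as weights.
ΣP(Q2 2023)·Q(Q2 2023) = 8.19×148 + 4.23×119 + 1.62×287 + 1673.43×3 = 1212.12 + 503.37 + 464.94 + 5020.29 = 7200.72
ΣP(Q1 2023)·Q(Q2 2023) = 10.58×148 + 3.09×119 + 2.05×287 + 1371.35×3 = 1565.84 + 367.71 + 588.35 + 4114.05 = 6635.95
Index = 7200.72 / 6635.95 × 100 = 108.5108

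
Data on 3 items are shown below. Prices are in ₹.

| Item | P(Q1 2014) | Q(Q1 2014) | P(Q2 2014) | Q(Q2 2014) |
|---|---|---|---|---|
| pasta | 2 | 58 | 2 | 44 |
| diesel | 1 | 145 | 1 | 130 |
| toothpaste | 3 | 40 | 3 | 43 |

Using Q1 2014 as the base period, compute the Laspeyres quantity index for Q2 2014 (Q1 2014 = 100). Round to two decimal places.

Laspeyres quantity index uses base-period prices as weights.
ΣP(Q1 2014)·Q(Q2 2014) = 2×44 + 1×130 + 3×43 = 88 + 130 + 129 = 347
ΣP(Q1 2014)·Q(Q1 2014) = 2×58 + 1×145 + 3×40 = 116 + 145 + 120 = 381
Index = 347 / 381 × 100 = 91.0761

91.08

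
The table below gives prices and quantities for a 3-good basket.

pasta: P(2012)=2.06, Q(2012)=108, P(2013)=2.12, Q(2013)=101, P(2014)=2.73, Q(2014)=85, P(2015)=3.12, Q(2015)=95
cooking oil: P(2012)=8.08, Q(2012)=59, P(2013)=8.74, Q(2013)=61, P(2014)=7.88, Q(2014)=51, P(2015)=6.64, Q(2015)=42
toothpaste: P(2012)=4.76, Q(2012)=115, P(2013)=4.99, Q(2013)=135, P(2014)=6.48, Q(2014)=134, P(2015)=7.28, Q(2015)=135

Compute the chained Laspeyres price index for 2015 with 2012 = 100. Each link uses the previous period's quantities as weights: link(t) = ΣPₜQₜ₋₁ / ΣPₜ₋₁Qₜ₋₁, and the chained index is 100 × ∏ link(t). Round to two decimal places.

Link 2012→2013:
ΣP(2013)Q(2012) = 2.12×108 + 8.74×59 + 4.99×115 = 228.96 + 515.66 + 573.85 = 1318.47
ΣP(2012)Q(2012) = 2.06×108 + 8.08×59 + 4.76×115 = 222.48 + 476.72 + 547.4 = 1246.6
link = 1318.47/1246.6 = 1.057653
Link 2013→2014:
ΣP(2014)Q(2013) = 2.73×101 + 7.88×61 + 6.48×135 = 275.73 + 480.68 + 874.8 = 1631.21
ΣP(2013)Q(2013) = 2.12×101 + 8.74×61 + 4.99×135 = 214.12 + 533.14 + 673.65 = 1420.91
link = 1631.21/1420.91 = 1.148004
Link 2014→2015:
ΣP(2015)Q(2014) = 3.12×85 + 6.64×51 + 7.28×134 = 265.2 + 338.64 + 975.52 = 1579.36
ΣP(2014)Q(2014) = 2.73×85 + 7.88×51 + 6.48×134 = 232.05 + 401.88 + 868.32 = 1502.25
link = 1579.36/1502.25 = 1.051330
Chained index = 100 × 1.057653 × 1.148004 × 1.051330 = 127.6513

127.65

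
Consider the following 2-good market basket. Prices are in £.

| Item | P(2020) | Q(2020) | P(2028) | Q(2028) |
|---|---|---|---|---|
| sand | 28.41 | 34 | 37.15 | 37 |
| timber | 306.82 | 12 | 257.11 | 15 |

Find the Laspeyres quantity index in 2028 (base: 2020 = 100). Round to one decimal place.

Laspeyres quantity index uses base-period prices as weights.
ΣP(2020)·Q(2028) = 28.41×37 + 306.82×15 = 1051.17 + 4602.3 = 5653.47
ΣP(2020)·Q(2020) = 28.41×34 + 306.82×12 = 965.94 + 3681.84 = 4647.78
Index = 5653.47 / 4647.78 × 100 = 121.6381

121.6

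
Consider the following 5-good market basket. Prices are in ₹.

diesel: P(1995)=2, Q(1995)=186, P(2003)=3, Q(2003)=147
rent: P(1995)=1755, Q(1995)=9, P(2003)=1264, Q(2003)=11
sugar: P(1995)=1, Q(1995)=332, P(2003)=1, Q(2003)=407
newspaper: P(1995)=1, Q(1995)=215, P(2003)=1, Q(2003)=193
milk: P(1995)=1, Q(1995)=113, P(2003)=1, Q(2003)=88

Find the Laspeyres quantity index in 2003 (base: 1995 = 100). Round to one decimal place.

120.6

Laspeyres quantity index uses base-period prices as weights.
ΣP(1995)·Q(2003) = 2×147 + 1755×11 + 1×407 + 1×193 + 1×88 = 294 + 19305 + 407 + 193 + 88 = 20287
ΣP(1995)·Q(1995) = 2×186 + 1755×9 + 1×332 + 1×215 + 1×113 = 372 + 15795 + 332 + 215 + 113 = 16827
Index = 20287 / 16827 × 100 = 120.5622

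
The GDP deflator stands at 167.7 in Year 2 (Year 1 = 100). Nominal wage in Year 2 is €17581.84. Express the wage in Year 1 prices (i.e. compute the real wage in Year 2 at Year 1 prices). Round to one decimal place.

10484.1

Real = Nominal ÷ (Index/100) = 17581.84 ÷ (167.7/100)
     = 17581.84 ÷ 1.677 = 10484.1026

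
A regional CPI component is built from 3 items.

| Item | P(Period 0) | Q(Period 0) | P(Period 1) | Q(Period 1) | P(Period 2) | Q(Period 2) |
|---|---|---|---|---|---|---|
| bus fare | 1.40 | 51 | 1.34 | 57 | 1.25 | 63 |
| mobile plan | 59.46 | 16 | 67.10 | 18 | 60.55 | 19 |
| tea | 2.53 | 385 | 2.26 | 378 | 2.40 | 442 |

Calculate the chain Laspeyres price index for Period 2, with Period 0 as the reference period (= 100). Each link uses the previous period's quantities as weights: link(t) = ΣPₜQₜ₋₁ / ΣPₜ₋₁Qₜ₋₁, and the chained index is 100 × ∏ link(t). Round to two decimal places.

97.46

Link Period 0→Period 1:
ΣP(Period 1)Q(Period 0) = 1.34×51 + 67.10×16 + 2.26×385 = 68.34 + 1073.6 + 870.1 = 2012.04
ΣP(Period 0)Q(Period 0) = 1.40×51 + 59.46×16 + 2.53×385 = 71.4 + 951.36 + 974.05 = 1996.81
link = 2012.04/1996.81 = 1.007627
Link Period 1→Period 2:
ΣP(Period 2)Q(Period 1) = 1.25×57 + 60.55×18 + 2.40×378 = 71.25 + 1089.9 + 907.2 = 2068.35
ΣP(Period 1)Q(Period 1) = 1.34×57 + 67.10×18 + 2.26×378 = 76.38 + 1207.8 + 854.28 = 2138.46
link = 2068.35/2138.46 = 0.967215
Chained index = 100 × 1.007627 × 0.967215 = 97.4592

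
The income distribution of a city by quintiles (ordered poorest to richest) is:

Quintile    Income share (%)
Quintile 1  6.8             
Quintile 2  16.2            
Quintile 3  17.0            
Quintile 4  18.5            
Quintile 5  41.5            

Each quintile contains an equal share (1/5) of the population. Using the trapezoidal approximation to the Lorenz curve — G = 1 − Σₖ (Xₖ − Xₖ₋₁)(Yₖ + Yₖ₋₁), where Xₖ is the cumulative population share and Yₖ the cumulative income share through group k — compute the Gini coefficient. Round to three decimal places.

Cumulative income shares Yₖ: 0.0680, 0.2300, 0.4000, 0.5850, 1.0000
Σ (Xₖ−Xₖ₋₁)(Yₖ+Yₖ₋₁) = (1/5)(0.0680+0.0000) + (1/5)(0.2300+0.0680) + (1/5)(0.4000+0.2300) + (1/5)(0.5850+0.4000) + (1/5)(1.0000+0.5850)
  = 0.0136 + 0.0596 + 0.1260 + 0.1970 + 0.3170 = 0.7132
G = 1 − 0.7132 = 0.2868

0.287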